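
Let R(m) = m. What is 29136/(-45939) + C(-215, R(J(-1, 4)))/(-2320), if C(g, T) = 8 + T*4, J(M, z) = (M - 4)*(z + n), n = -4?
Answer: -2831793/4440770 ≈ -0.63768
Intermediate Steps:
J(M, z) = (-4 + M)*(-4 + z) (J(M, z) = (M - 4)*(z - 4) = (-4 + M)*(-4 + z))
C(g, T) = 8 + 4*T
29136/(-45939) + C(-215, R(J(-1, 4)))/(-2320) = 29136/(-45939) + (8 + 4*(16 - 4*(-1) - 4*4 - 1*4))/(-2320) = 29136*(-1/45939) + (8 + 4*(16 + 4 - 16 - 4))*(-1/2320) = -9712/15313 + (8 + 4*0)*(-1/2320) = -9712/15313 + (8 + 0)*(-1/2320) = -9712/15313 + 8*(-1/2320) = -9712/15313 - 1/290 = -2831793/4440770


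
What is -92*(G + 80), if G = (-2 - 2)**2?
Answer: -8832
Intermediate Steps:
G = 16 (G = (-4)**2 = 16)
-92*(G + 80) = -92*(16 + 80) = -92*96 = -8832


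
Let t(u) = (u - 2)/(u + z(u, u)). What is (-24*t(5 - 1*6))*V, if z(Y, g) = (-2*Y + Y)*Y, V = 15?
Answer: -540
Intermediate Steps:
z(Y, g) = -Y**2 (z(Y, g) = (-Y)*Y = -Y**2)
t(u) = (-2 + u)/(u - u**2) (t(u) = (u - 2)/(u - u**2) = (-2 + u)/(u - u**2))
(-24*t(5 - 1*6))*V = -24*(2 - (5 - 1*6))/((5 - 1*6)*(-1 + (5 - 1*6)))*15 = -24*(2 - (5 - 6))/((5 - 6)*(-1 + (5 - 6)))*15 = -24*(2 - 1*(-1))/((-1)*(-1 - 1))*15 = -(-24)*(2 + 1)/(-2)*15 = -(-24)*(-1)*3/2*15 = -24*3/2*15 = -36*15 = -540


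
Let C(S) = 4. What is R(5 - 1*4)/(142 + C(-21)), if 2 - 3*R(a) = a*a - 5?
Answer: 1/73 ≈ 0.013699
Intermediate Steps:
R(a) = 7/3 - a²/3 (R(a) = ⅔ - (a*a - 5)/3 = ⅔ - (a² - 5)/3 = ⅔ - (-5 + a²)/3 = ⅔ + (5/3 - a²/3) = 7/3 - a²/3)
R(5 - 1*4)/(142 + C(-21)) = (7/3 - (5 - 1*4)²/3)/(142 + 4) = (7/3 - (5 - 4)²/3)/146 = (7/3 - ⅓*1²)*(1/146) = (7/3 - ⅓*1)*(1/146) = (7/3 - ⅓)*(1/146) = 2*(1/146) = 1/73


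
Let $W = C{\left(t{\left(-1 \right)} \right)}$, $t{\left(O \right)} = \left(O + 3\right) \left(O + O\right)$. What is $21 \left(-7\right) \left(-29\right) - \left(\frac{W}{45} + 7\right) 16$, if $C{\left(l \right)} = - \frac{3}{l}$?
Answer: $\frac{62261}{15} \approx 4150.7$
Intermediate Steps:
$t{\left(O \right)} = 2 O \left(3 + O\right)$ ($t{\left(O \right)} = \left(3 + O\right) 2 O = 2 O \left(3 + O\right)$)
$W = \frac{3}{4}$ ($W = - \frac{3}{2 \left(-1\right) \left(3 - 1\right)} = - \frac{3}{2 \left(-1\right) 2} = - \frac{3}{-4} = \left(-3\right) \left(- \frac{1}{4}\right) = \frac{3}{4} \approx 0.75$)
$21 \left(-7\right) \left(-29\right) - \left(\frac{W}{45} + 7\right) 16 = 21 \left(-7\right) \left(-29\right) - \left(\frac{3}{4 \cdot 45} + 7\right) 16 = \left(-147\right) \left(-29\right) - \left(\frac{3}{4} \cdot \frac{1}{45} + 7\right) 16 = 4263 - \left(\frac{1}{60} + 7\right) 16 = 4263 - \frac{421}{60} \cdot 16 = 4263 - \frac{1684}{15} = \frac{62261}{15}$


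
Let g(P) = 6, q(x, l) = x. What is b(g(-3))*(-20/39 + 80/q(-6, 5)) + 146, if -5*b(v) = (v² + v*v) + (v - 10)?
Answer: 4346/13 ≈ 334.31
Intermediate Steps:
b(v) = 2 - 2*v²/5 - v/5 (b(v) = -((v² + v*v) + (v - 10))/5 = -((v² + v²) + (-10 + v))/5 = -(2*v² + (-10 + v))/5 = -(-10 + v + 2*v²)/5 = 2 - 2*v²/5 - v/5)
b(g(-3))*(-20/39 + 80/q(-6, 5)) + 146 = (2 - ⅖*6² - ⅕*6)*(-20/39 + 80/(-6)) + 146 = (2 - ⅖*36 - 6/5)*(-20*1/39 + 80*(-⅙)) + 146 = (2 - 72/5 - 6/5)*(-20/39 - 40/3) + 146 = -68/5*(-180/13) + 146 = 2448/13 + 146 = 4346/13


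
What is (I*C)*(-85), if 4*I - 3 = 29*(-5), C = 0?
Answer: 0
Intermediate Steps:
I = -71/2 (I = 3/4 + (29*(-5))/4 = 3/4 + (1/4)*(-145) = 3/4 - 145/4 = -71/2 ≈ -35.500)
(I*C)*(-85) = -71/2*0*(-85) = 0*(-85) = 0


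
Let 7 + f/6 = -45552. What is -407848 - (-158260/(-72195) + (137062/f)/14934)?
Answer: -4006711914912018241/9823979472534 ≈ -4.0785e+5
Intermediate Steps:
f = -273354 (f = -42 + 6*(-45552) = -42 - 273312 = -273354)
-407848 - (-158260/(-72195) + (137062/f)/14934) = -407848 - (-158260/(-72195) + (137062/(-273354))/14934) = -407848 - (-158260*(-1/72195) + (137062*(-1/273354))*(1/14934)) = -407848 - (31652/14439 - 68531/136677*1/14934) = -407848 - (31652/14439 - 68531/2041134318) = -407848 - 1*21534997971409/9823979472534 = -407848 - 21534997971409/9823979472534 = -4006711914912018241/9823979472534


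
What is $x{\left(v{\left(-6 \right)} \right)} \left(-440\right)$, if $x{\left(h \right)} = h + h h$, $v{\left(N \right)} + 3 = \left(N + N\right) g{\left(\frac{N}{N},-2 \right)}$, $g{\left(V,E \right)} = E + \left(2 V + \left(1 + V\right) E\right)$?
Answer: $-910800$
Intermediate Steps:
$g{\left(V,E \right)} = E + 2 V + E \left(1 + V\right)$ ($g{\left(V,E \right)} = E + \left(2 V + E \left(1 + V\right)\right) = E + 2 V + E \left(1 + V\right)$)
$v{\left(N \right)} = -3 - 8 N$ ($v{\left(N \right)} = -3 + \left(N + N\right) \left(2 \left(-2\right) + 2 \frac{N}{N} - 2 \frac{N}{N}\right) = -3 + 2 N \left(-4 + 2 \cdot 1 - 2\right) = -3 + 2 N \left(-4 + 2 - 2\right) = -3 + 2 N \left(-4\right) = -3 - 8 N$)
$x{\left(h \right)} = h + h^{2}$
$x{\left(v{\left(-6 \right)} \right)} \left(-440\right) = \left(-3 - -48\right) \left(1 - -45\right) \left(-440\right) = \left(-3 + 48\right) \left(1 + \left(-3 + 48\right)\right) \left(-440\right) = 45 \left(1 + 45\right) \left(-440\right) = 45 \cdot 46 \left(-440\right) = 2070 \left(-440\right) = -910800$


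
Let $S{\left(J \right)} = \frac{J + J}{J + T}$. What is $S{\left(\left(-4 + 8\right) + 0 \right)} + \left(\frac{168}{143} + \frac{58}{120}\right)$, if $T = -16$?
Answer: $\frac{8507}{8580} \approx 0.99149$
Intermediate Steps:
$S{\left(J \right)} = \frac{2 J}{-16 + J}$ ($S{\left(J \right)} = \frac{J + J}{J - 16} = \frac{2 J}{-16 + J}$)
$S{\left(\left(-4 + 8\right) + 0 \right)} + \left(\frac{168}{143} + \frac{58}{120}\right) = \frac{2 \left(\left(-4 + 8\right) + 0\right)}{-16 + \left(\left(-4 + 8\right) + 0\right)} + \left(\frac{168}{143} + \frac{58}{120}\right) = \frac{2 \left(4 + 0\right)}{-16 + \left(4 + 0\right)} + \left(168 \cdot \frac{1}{143} + 58 \cdot \frac{1}{120}\right) = 2 \cdot 4 \frac{1}{-16 + 4} + \left(\frac{168}{143} + \frac{29}{60}\right) = 2 \cdot 4 \frac{1}{-12} + \frac{14227}{8580} = 2 \cdot 4 \left(- \frac{1}{12}\right) + \frac{14227}{8580} = - \frac{2}{3} + \frac{14227}{8580} = \frac{8507}{8580}$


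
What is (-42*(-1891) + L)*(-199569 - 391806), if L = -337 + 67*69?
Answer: -49502818500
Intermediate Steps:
L = 4286 (L = -337 + 4623 = 4286)
(-42*(-1891) + L)*(-199569 - 391806) = (-42*(-1891) + 4286)*(-199569 - 391806) = (79422 + 4286)*(-591375) = 83708*(-591375) = -49502818500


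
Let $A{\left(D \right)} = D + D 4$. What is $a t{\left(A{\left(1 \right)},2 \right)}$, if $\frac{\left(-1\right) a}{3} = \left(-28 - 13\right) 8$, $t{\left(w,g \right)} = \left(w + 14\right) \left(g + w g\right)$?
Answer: $224352$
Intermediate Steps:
$A{\left(D \right)} = 5 D$ ($A{\left(D \right)} = D + 4 D = 5 D$)
$t{\left(w,g \right)} = \left(14 + w\right) \left(g + g w\right)$
$a = 984$ ($a = - 3 \left(-28 - 13\right) 8 = - 3 \left(\left(-41\right) 8\right) = \left(-3\right) \left(-328\right) = 984$)
$a t{\left(A{\left(1 \right)},2 \right)} = 984 \cdot 2 \left(14 + \left(5 \cdot 1\right)^{2} + 15 \cdot 5 \cdot 1\right) = 984 \cdot 2 \left(14 + 5^{2} + 15 \cdot 5\right) = 984 \cdot 2 \left(14 + 25 + 75\right) = 984 \cdot 2 \cdot 114 = 984 \cdot 228 = 224352$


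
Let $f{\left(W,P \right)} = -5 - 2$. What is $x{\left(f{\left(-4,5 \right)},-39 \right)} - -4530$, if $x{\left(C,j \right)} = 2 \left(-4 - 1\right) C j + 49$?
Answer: $1849$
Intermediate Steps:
$f{\left(W,P \right)} = -7$ ($f{\left(W,P \right)} = -5 - 2 = -7$)
$x{\left(C,j \right)} = 49 - 10 C j$ ($x{\left(C,j \right)} = 2 \left(-5\right) C j + 49 = - 10 C j + 49 = 49 - 10 C j$)
$x{\left(f{\left(-4,5 \right)},-39 \right)} - -4530 = \left(49 - \left(-70\right) \left(-39\right)\right) - -4530 = \left(49 - 2730\right) + 4530 = -2681 + 4530 = 1849$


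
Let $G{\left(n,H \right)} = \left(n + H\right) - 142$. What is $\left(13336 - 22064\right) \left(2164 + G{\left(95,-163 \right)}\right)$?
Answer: $-17054512$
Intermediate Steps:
$G{\left(n,H \right)} = -142 + H + n$ ($G{\left(n,H \right)} = \left(H + n\right) - 142 = -142 + H + n$)
$\left(13336 - 22064\right) \left(2164 + G{\left(95,-163 \right)}\right) = \left(13336 - 22064\right) \left(2164 - 210\right) = - 8728 \left(2164 - 210\right) = \left(-8728\right) 1954 = -17054512$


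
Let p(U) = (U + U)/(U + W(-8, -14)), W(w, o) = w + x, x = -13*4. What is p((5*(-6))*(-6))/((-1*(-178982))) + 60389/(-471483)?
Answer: -10807129549/84386970306 ≈ -0.12807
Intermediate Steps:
x = -52
W(w, o) = -52 + w (W(w, o) = w - 52 = -52 + w)
p(U) = 2*U/(-60 + U) (p(U) = (U + U)/(U + (-52 - 8)) = (2*U)/(U - 60) = (2*U)/(-60 + U) = 2*U/(-60 + U))
p((5*(-6))*(-6))/((-1*(-178982))) + 60389/(-471483) = (2*((5*(-6))*(-6))/(-60 + (5*(-6))*(-6)))/((-1*(-178982))) + 60389/(-471483) = (2*(-30*(-6))/(-60 - 30*(-6)))/178982 + 60389*(-1/471483) = (2*180/(-60 + 180))*(1/178982) - 60389/471483 = (2*180/120)*(1/178982) - 60389/471483 = (2*180*(1/120))*(1/178982) - 60389/471483 = 3*(1/178982) - 60389/471483 = 3/178982 - 60389/471483 = -10807129549/84386970306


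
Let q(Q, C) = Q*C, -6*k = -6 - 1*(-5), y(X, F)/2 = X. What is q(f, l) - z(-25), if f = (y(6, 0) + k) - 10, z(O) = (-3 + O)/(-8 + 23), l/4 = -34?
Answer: -1464/5 ≈ -292.80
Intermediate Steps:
l = -136 (l = 4*(-34) = -136)
y(X, F) = 2*X
k = ⅙ (k = -(-6 - 1*(-5))/6 = -(-6 + 5)/6 = -⅙*(-1) = ⅙ ≈ 0.16667)
z(O) = -⅕ + O/15 (z(O) = (-3 + O)/15 = (-3 + O)*(1/15) = -⅕ + O/15)
f = 13/6 (f = (2*6 + ⅙) - 10 = (12 + ⅙) - 10 = 73/6 - 10 = 13/6 ≈ 2.1667)
q(Q, C) = C*Q
q(f, l) - z(-25) = -136*13/6 - (-⅕ + (1/15)*(-25)) = -884/3 - (-⅕ - 5/3) = -884/3 - 1*(-28/15) = -884/3 + 28/15 = -1464/5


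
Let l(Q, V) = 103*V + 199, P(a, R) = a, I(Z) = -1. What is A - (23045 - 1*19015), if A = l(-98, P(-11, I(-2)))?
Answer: -4964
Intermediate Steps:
l(Q, V) = 199 + 103*V
A = -934 (A = 199 + 103*(-11) = 199 - 1133 = -934)
A - (23045 - 1*19015) = -934 - (23045 - 1*19015) = -934 - (23045 - 19015) = -934 - 1*4030 = -934 - 4030 = -4964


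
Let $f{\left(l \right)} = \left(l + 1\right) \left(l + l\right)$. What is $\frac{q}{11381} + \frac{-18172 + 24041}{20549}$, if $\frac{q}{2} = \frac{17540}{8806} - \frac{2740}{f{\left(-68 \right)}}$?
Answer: $\frac{19725121123074}{68991343723169} \approx 0.28591$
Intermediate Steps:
$f{\left(l \right)} = 2 l \left(1 + l\right)$ ($f{\left(l \right)} = \left(1 + l\right) 2 l = 2 l \left(1 + l\right)$)
$q = \frac{997765}{295001}$ ($q = 2 \left(\frac{17540}{8806} - \frac{2740}{2 \left(-68\right) \left(1 - 68\right)}\right) = 2 \left(17540 \cdot \frac{1}{8806} - \frac{2740}{2 \left(-68\right) \left(-67\right)}\right) = 2 \left(\frac{8770}{4403} - \frac{2740}{9112}\right) = 2 \left(\frac{8770}{4403} - \frac{685}{2278}\right) = 2 \cdot \frac{997765}{590002} = \frac{997765}{295001} \approx 3.3822$)
$\frac{q}{11381} + \frac{-18172 + 24041}{20549} = \frac{997765}{295001 \cdot 11381} + \frac{-18172 + 24041}{20549} = \frac{997765}{295001} \cdot \frac{1}{11381} + 5869 \cdot \frac{1}{20549} = \frac{997765}{3357406381} + \frac{5869}{20549} = \frac{19725121123074}{68991343723169}$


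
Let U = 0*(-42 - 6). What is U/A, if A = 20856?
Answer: 0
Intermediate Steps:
U = 0 (U = 0*(-48) = 0)
U/A = 0/20856 = 0*(1/20856) = 0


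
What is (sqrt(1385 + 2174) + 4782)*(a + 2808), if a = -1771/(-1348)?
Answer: 9054609405/674 + 3786955*sqrt(3559)/1348 ≈ 1.3602e+7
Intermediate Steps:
a = 1771/1348 (a = -1771*(-1/1348) = 1771/1348 ≈ 1.3138)
(sqrt(1385 + 2174) + 4782)*(a + 2808) = (sqrt(1385 + 2174) + 4782)*(1771/1348 + 2808) = (sqrt(3559) + 4782)*(3786955/1348) = (4782 + sqrt(3559))*(3786955/1348) = 9054609405/674 + 3786955*sqrt(3559)/1348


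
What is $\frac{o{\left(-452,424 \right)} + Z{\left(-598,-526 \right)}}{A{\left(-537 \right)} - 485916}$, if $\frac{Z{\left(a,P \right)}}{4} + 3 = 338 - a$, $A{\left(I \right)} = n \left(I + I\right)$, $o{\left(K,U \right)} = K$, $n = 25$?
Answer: $- \frac{1640}{256383} \approx -0.0063967$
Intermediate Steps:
$A{\left(I \right)} = 50 I$ ($A{\left(I \right)} = 25 \left(I + I\right) = 25 \cdot 2 I = 50 I$)
$Z{\left(a,P \right)} = 1340 - 4 a$ ($Z{\left(a,P \right)} = -12 + 4 \left(338 - a\right) = -12 - \left(-1352 + 4 a\right) = 1340 - 4 a$)
$\frac{o{\left(-452,424 \right)} + Z{\left(-598,-526 \right)}}{A{\left(-537 \right)} - 485916} = \frac{-452 + \left(1340 - -2392\right)}{50 \left(-537\right) - 485916} = \frac{-452 + \left(1340 + 2392\right)}{-26850 - 485916} = \frac{-452 + 3732}{-512766} = 3280 \left(- \frac{1}{512766}\right) = - \frac{1640}{256383}$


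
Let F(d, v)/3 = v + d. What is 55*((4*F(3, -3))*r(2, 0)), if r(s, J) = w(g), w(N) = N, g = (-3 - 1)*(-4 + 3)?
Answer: 0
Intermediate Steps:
g = 4 (g = -4*(-1) = 4)
F(d, v) = 3*d + 3*v (F(d, v) = 3*(v + d) = 3*(d + v) = 3*d + 3*v)
r(s, J) = 4
55*((4*F(3, -3))*r(2, 0)) = 55*((4*(3*3 + 3*(-3)))*4) = 55*((4*(9 - 9))*4) = 55*((4*0)*4) = 55*(0*4) = 55*0 = 0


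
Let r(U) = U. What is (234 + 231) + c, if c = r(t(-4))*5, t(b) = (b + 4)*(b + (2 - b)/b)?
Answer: 465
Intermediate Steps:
t(b) = (4 + b)*(b + (2 - b)/b)
c = 0 (c = (-2 + (-4)² + 3*(-4) + 8/(-4))*5 = (-2 + 16 - 12 + 8*(-¼))*5 = (-2 + 16 - 12 - 2)*5 = 0*5 = 0)
(234 + 231) + c = (234 + 231) + 0 = 465 + 0 = 465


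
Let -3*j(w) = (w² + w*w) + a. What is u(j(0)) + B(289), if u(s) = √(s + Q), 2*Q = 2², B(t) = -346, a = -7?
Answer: -346 + √39/3 ≈ -343.92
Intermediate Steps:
j(w) = 7/3 - 2*w²/3 (j(w) = -((w² + w*w) - 7)/3 = -((w² + w²) - 7)/3 = -(2*w² - 7)/3 = -(-7 + 2*w²)/3 = 7/3 - 2*w²/3)
Q = 2 (Q = (½)*2² = (½)*4 = 2)
u(s) = √(2 + s) (u(s) = √(s + 2) = √(2 + s))
u(j(0)) + B(289) = √(2 + (7/3 - ⅔*0²)) - 346 = √(2 + (7/3 - ⅔*0)) - 346 = √(2 + (7/3 + 0)) - 346 = √(2 + 7/3) - 346 = √(13/3) - 346 = √39/3 - 346 = -346 + √39/3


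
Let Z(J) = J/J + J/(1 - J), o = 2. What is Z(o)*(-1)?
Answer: 1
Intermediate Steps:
Z(J) = 1 + J/(1 - J)
Z(o)*(-1) = -1/(-1 + 2)*(-1) = -1/1*(-1) = -1*1*(-1) = -1*(-1) = 1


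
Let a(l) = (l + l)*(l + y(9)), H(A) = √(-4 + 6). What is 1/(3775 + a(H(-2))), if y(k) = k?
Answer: 3779/14280193 - 18*√2/14280193 ≈ 0.00026285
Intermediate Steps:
H(A) = √2
a(l) = 2*l*(9 + l) (a(l) = (l + l)*(l + 9) = (2*l)*(9 + l) = 2*l*(9 + l))
1/(3775 + a(H(-2))) = 1/(3775 + 2*√2*(9 + √2))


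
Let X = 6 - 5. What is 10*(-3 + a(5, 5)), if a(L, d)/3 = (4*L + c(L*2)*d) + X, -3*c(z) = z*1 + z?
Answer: -400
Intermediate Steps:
X = 1
c(z) = -2*z/3 (c(z) = -(z*1 + z)/3 = -(z + z)/3 = -2*z/3)
a(L, d) = 3 + 12*L - 4*L*d (a(L, d) = 3*((4*L + (-2*L*2/3)*d) + 1) = 3*((4*L + (-4*L/3)*d) + 1) = 3*((4*L - 4*L*d/3) + 1) = 3*(1 + 4*L - 4*L*d/3) = 3 + 12*L - 4*L*d)
10*(-3 + a(5, 5)) = 10*(-3 + (3 + 12*5 - 4*5*5)) = 10*(-3 + (3 + 60 - 100)) = 10*(-3 - 37) = 10*(-40) = -400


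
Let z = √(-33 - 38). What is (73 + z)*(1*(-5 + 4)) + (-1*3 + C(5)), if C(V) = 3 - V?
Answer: -78 - I*√71 ≈ -78.0 - 8.4261*I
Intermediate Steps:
z = I*√71 (z = √(-71) = I*√71 ≈ 8.4261*I)
(73 + z)*(1*(-5 + 4)) + (-1*3 + C(5)) = (73 + I*√71)*(1*(-5 + 4)) + (-1*3 + (3 - 1*5)) = (73 + I*√71)*(1*(-1)) + (-3 + (3 - 5)) = (73 + I*√71)*(-1) + (-3 - 2) = (-73 - I*√71) - 5 = -78 - I*√71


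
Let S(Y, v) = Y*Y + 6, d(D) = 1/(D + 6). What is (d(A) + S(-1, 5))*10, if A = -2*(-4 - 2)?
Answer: 635/9 ≈ 70.556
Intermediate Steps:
A = 12 (A = -2*(-6) = 12)
d(D) = 1/(6 + D)
S(Y, v) = 6 + Y² (S(Y, v) = Y² + 6 = 6 + Y²)
(d(A) + S(-1, 5))*10 = (1/(6 + 12) + (6 + (-1)²))*10 = (1/18 + (6 + 1))*10 = (1/18 + 7)*10 = (127/18)*10 = 635/9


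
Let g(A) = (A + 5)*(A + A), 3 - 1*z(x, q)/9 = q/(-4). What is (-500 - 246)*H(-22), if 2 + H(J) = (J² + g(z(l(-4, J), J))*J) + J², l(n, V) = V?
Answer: 12203814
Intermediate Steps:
z(x, q) = 27 + 9*q/4 (z(x, q) = 27 - 9*q/(-4) = 27 - 9*q*(-1)/4 = 27 - (-9)*q/4 = 27 + 9*q/4)
g(A) = 2*A*(5 + A) (g(A) = (5 + A)*(2*A) = 2*A*(5 + A))
H(J) = -2 + 2*J² + 2*J*(27 + 9*J/4)*(32 + 9*J/4) (H(J) = -2 + ((J² + (2*(27 + 9*J/4)*(5 + (27 + 9*J/4)))*J) + J²) = -2 + ((J² + (2*(27 + 9*J/4)*(32 + 9*J/4))*J) + J²) = -2 + ((J² + 2*J*(27 + 9*J/4)*(32 + 9*J/4)) + J²) = -2 + (2*J² + 2*J*(27 + 9*J/4)*(32 + 9*J/4)) = -2 + 2*J² + 2*J*(27 + 9*J/4)*(32 + 9*J/4))
(-500 - 246)*H(-22) = (-500 - 246)*(-2 + 1728*(-22) + (81/8)*(-22)³ + (535/2)*(-22)²) = -746*(-2 - 38016 + (81/8)*(-10648) + (535/2)*484) = -746*(-2 - 38016 - 107811 + 129470) = -746*(-16359) = 12203814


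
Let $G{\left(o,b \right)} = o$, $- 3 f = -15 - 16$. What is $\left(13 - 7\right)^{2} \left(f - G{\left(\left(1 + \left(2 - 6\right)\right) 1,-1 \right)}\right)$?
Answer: $480$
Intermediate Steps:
$f = \frac{31}{3}$ ($f = - \frac{-15 - 16}{3} = \left(- \frac{1}{3}\right) \left(-31\right) = \frac{31}{3} \approx 10.333$)
$\left(13 - 7\right)^{2} \left(f - G{\left(\left(1 + \left(2 - 6\right)\right) 1,-1 \right)}\right) = \left(13 - 7\right)^{2} \left(\frac{31}{3} - \left(1 + \left(2 - 6\right)\right) 1\right) = 6^{2} \left(\frac{31}{3} - \left(1 + \left(2 - 6\right)\right) 1\right) = 36 \left(\frac{31}{3} - \left(1 - 4\right) 1\right) = 36 \left(\frac{31}{3} - \left(-3\right) 1\right) = 36 \left(\frac{31}{3} - -3\right) = 36 \left(\frac{31}{3} + 3\right) = 36 \cdot \frac{40}{3} = 480$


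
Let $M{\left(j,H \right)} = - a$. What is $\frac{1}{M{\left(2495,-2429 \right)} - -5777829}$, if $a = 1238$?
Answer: $\frac{1}{5776591} \approx 1.7311 \cdot 10^{-7}$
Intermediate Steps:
$M{\left(j,H \right)} = -1238$ ($M{\left(j,H \right)} = \left(-1\right) 1238 = -1238$)
$\frac{1}{M{\left(2495,-2429 \right)} - -5777829} = \frac{1}{-1238 - -5777829} = \frac{1}{-1238 + 5777829} = \frac{1}{5776591}$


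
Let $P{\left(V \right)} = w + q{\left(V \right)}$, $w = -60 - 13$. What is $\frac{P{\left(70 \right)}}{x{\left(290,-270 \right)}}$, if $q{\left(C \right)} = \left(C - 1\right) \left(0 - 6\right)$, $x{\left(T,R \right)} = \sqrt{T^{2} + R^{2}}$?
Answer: $- \frac{487 \sqrt{1570}}{15700} \approx -1.2291$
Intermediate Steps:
$x{\left(T,R \right)} = \sqrt{R^{2} + T^{2}}$
$q{\left(C \right)} = 6 - 6 C$ ($q{\left(C \right)} = \left(-1 + C\right) \left(-6\right) = 6 - 6 C$)
$w = -73$ ($w = -60 - 13 = -73$)
$P{\left(V \right)} = -67 - 6 V$ ($P{\left(V \right)} = -73 - \left(-6 + 6 V\right) = -67 - 6 V$)
$\frac{P{\left(70 \right)}}{x{\left(290,-270 \right)}} = \frac{-67 - 420}{\sqrt{\left(-270\right)^{2} + 290^{2}}} = \frac{-67 - 420}{\sqrt{72900 + 84100}} = - \frac{487}{\sqrt{157000}} = - \frac{487}{10 \sqrt{1570}} = - 487 \frac{\sqrt{1570}}{15700} = - \frac{487 \sqrt{1570}}{15700}$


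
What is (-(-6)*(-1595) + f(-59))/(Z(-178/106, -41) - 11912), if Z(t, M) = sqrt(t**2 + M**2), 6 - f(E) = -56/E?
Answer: 9441502350128/11758122243857 + 74773990*sqrt(189194)/11758122243857 ≈ 0.80574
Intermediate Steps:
f(E) = 6 + 56/E (f(E) = 6 - (-56)/E = 6 + 56/E)
Z(t, M) = sqrt(M**2 + t**2)
(-(-6)*(-1595) + f(-59))/(Z(-178/106, -41) - 11912) = (-(-6)*(-1595) + (6 + 56/(-59)))/(sqrt((-41)**2 + (-178/106)**2) - 11912) = (-6*1595 + (6 + 56*(-1/59)))/(sqrt(1681 + (-178*1/106)**2) - 11912) = (-9570 + (6 - 56/59))/(sqrt(1681 + (-89/53)**2) - 11912) = (-9570 + 298/59)/(sqrt(1681 + 7921/2809) - 11912) = -564332/(59*(sqrt(4729850/2809) - 11912)) = -564332/(59*(5*sqrt(189194)/53 - 11912)) = -564332/(59*(-11912 + 5*sqrt(189194)/53))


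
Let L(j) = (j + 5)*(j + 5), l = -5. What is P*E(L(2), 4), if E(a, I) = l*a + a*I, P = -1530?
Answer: 74970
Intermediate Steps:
L(j) = (5 + j)² (L(j) = (5 + j)*(5 + j) = (5 + j)²)
E(a, I) = -5*a + I*a (E(a, I) = -5*a + a*I = -5*a + I*a)
P*E(L(2), 4) = -1530*(5 + 2)²*(-5 + 4) = -1530*7²*(-1) = -74970*(-1) = -1530*(-49) = 74970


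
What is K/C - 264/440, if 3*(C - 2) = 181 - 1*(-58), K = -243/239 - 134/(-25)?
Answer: -800472/1463875 ≈ -0.54682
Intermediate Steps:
K = 25951/5975 (K = -243*1/239 - 134*(-1/25) = -243/239 + 134/25 = 25951/5975 ≈ 4.3433)
C = 245/3 (C = 2 + (181 - 1*(-58))/3 = 2 + (181 + 58)/3 = 2 + (1/3)*239 = 2 + 239/3 = 245/3 ≈ 81.667)
K/C - 264/440 = 25951/(5975*(245/3)) - 264/440 = (25951/5975)*(3/245) - 264*1/440 = 77853/1463875 - 3/5 = -800472/1463875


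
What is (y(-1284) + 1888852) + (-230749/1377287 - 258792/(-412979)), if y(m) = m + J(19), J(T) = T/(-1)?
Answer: 1073620404425194210/568790607973 ≈ 1.8876e+6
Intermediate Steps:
J(T) = -T (J(T) = T*(-1) = -T)
y(m) = -19 + m (y(m) = m - 1*19 = m - 19 = -19 + m)
(y(-1284) + 1888852) + (-230749/1377287 - 258792/(-412979)) = ((-19 - 1284) + 1888852) + (-230749/1377287 - 258792/(-412979)) = (-1303 + 1888852) + (-230749*1/1377287 - 258792*(-1/412979)) = 1887549 + (-230749/1377287 + 258792/412979) = 1887549 + 261136366033/568790607973 = 1073620404425194210/568790607973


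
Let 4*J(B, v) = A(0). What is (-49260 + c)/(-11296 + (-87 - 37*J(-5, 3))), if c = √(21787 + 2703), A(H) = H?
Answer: 49260/11383 - √24490/11383 ≈ 4.3138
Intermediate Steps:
J(B, v) = 0 (J(B, v) = (¼)*0 = 0)
c = √24490 ≈ 156.49
(-49260 + c)/(-11296 + (-87 - 37*J(-5, 3))) = (-49260 + √24490)/(-11296 + (-87 - 37*0)) = (-49260 + √24490)/(-11296 + (-87 + 0)) = (-49260 + √24490)/(-11296 - 87) = (-49260 + √24490)/(-11383) = (-49260 + √24490)*(-1/11383) = 49260/11383 - √24490/11383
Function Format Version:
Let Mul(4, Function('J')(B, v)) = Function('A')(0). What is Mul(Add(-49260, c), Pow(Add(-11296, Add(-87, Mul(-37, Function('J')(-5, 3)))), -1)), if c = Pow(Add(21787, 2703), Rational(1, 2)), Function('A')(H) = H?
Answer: Add(Rational(49260, 11383), Mul(Rational(-1, 11383), Pow(24490, Rational(1, 2)))) ≈ 4.3138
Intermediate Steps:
Function('J')(B, v) = 0 (Function('J')(B, v) = Mul(Rational(1, 4), 0) = 0)
c = Pow(24490, Rational(1, 2)) ≈ 156.49
Mul(Add(-49260, c), Pow(Add(-11296, Add(-87, Mul(-37, Function('J')(-5, 3)))), -1)) = Mul(Add(-49260, Pow(24490, Rational(1, 2))), Pow(Add(-11296, Add(-87, Mul(-37, 0))), -1)) = Mul(Add(-49260, Pow(24490, Rational(1, 2))), Pow(Add(-11296, Add(-87, 0)), -1)) = Mul(Add(-49260, Pow(24490, Rational(1, 2))), Pow(Add(-11296, -87), -1)) = Mul(Add(-49260, Pow(24490, Rational(1, 2))), Pow(-11383, -1)) = Mul(Add(-49260, Pow(24490, Rational(1, 2))), Rational(-1, 11383)) = Add(Rational(49260, 11383), Mul(Rational(-1, 11383), Pow(24490, Rational(1, 2))))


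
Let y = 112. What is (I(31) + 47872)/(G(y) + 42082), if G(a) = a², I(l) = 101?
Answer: 47973/54626 ≈ 0.87821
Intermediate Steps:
(I(31) + 47872)/(G(y) + 42082) = (101 + 47872)/(112² + 42082) = 47973/(12544 + 42082) = 47973/54626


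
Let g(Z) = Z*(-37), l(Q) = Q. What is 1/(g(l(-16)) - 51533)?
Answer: -1/50941 ≈ -1.9631e-5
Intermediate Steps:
g(Z) = -37*Z
1/(g(l(-16)) - 51533) = 1/(-37*(-16) - 51533) = 1/(592 - 51533) = 1/(-50941) = -1/50941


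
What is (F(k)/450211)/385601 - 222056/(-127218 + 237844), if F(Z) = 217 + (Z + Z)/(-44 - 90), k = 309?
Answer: -1291402350650260446/643363280119023481 ≈ -2.0073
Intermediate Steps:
F(Z) = 217 - Z/67 (F(Z) = 217 + (2*Z)/(-134) = 217 + (2*Z)*(-1/134) = 217 - Z/67)
(F(k)/450211)/385601 - 222056/(-127218 + 237844) = ((217 - 1/67*309)/450211)/385601 - 222056/(-127218 + 237844) = ((217 - 309/67)*(1/450211))*(1/385601) - 222056/110626 = ((14230/67)*(1/450211))*(1/385601) - 222056*1/110626 = (14230/30164137)*(1/385601) - 111028/55313 = 14230/11631321391337 - 111028/55313 = -1291402350650260446/643363280119023481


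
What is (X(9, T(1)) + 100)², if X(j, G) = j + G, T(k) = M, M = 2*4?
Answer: 13689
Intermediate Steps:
M = 8
T(k) = 8
X(j, G) = G + j
(X(9, T(1)) + 100)² = ((8 + 9) + 100)² = (17 + 100)² = 117² = 13689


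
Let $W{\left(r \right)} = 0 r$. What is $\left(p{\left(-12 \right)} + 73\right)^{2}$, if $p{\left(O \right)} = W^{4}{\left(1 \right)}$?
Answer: $5329$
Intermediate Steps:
$W{\left(r \right)} = 0$
$p{\left(O \right)} = 0$ ($p{\left(O \right)} = 0^{4} = 0$)
$\left(p{\left(-12 \right)} + 73\right)^{2} = \left(0 + 73\right)^{2} = 73^{2} = 5329$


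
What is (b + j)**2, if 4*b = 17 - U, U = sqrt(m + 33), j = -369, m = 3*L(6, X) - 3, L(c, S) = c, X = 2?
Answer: 2128729/16 + 1459*sqrt(3)/2 ≈ 1.3431e+5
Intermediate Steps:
m = 15 (m = 3*6 - 3 = 18 - 3 = 15)
U = 4*sqrt(3) (U = sqrt(15 + 33) = sqrt(48) = 4*sqrt(3) ≈ 6.9282)
b = 17/4 - sqrt(3) (b = (17 - 4*sqrt(3))/4 = 17/4 - sqrt(3) ≈ 2.5179)
(b + j)**2 = ((17/4 - sqrt(3)) - 369)**2 = (-1459/4 - sqrt(3))**2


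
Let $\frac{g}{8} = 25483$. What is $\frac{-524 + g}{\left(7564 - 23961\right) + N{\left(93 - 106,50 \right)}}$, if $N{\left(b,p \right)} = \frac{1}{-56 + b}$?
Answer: $- \frac{7015230}{565697} \approx -12.401$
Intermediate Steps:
$g = 203864$ ($g = 8 \cdot 25483 = 203864$)
$\frac{-524 + g}{\left(7564 - 23961\right) + N{\left(93 - 106,50 \right)}} = \frac{-524 + 203864}{\left(7564 - 23961\right) + \frac{1}{-56 + \left(93 - 106\right)}} = \frac{203340}{\left(7564 - 23961\right) + \frac{1}{-56 + \left(93 - 106\right)}} = \frac{203340}{-16397 + \frac{1}{-56 - 13}} = \frac{203340}{-16397 + \frac{1}{-69}} = \frac{203340}{-16397 - \frac{1}{69}} = \frac{203340}{- \frac{1131394}{69}} = 203340 \left(- \frac{69}{1131394}\right) = - \frac{7015230}{565697}$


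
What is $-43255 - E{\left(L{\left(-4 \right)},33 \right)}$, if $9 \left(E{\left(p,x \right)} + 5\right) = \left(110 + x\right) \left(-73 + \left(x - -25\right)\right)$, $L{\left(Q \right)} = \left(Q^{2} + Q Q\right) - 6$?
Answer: $- \frac{129035}{3} \approx -43012.0$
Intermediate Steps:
$L{\left(Q \right)} = -6 + 2 Q^{2}$ ($L{\left(Q \right)} = \left(Q^{2} + Q^{2}\right) - 6 = 2 Q^{2} - 6 = -6 + 2 Q^{2}$)
$E{\left(p,x \right)} = -5 + \frac{\left(-48 + x\right) \left(110 + x\right)}{9}$ ($E{\left(p,x \right)} = -5 + \frac{\left(110 + x\right) \left(-73 + \left(x - -25\right)\right)}{9} = -5 + \frac{\left(110 + x\right) \left(-73 + \left(x + 25\right)\right)}{9} = -5 + \frac{\left(110 + x\right) \left(-73 + \left(25 + x\right)\right)}{9} = -5 + \frac{\left(110 + x\right) \left(-48 + x\right)}{9} = -5 + \frac{\left(-48 + x\right) \left(110 + x\right)}{9}$)
$-43255 - E{\left(L{\left(-4 \right)},33 \right)} = -43255 - \left(- \frac{1775}{3} + \frac{33^{2}}{9} + \frac{62}{9} \cdot 33\right) = -43255 - \left(- \frac{1775}{3} + \frac{1}{9} \cdot 1089 + \frac{682}{3}\right) = -43255 - \left(- \frac{1775}{3} + 121 + \frac{682}{3}\right) = -43255 - - \frac{730}{3} = -43255 + \frac{730}{3} = - \frac{129035}{3}$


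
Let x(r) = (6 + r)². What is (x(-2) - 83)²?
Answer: 4489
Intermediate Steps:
(x(-2) - 83)² = ((6 - 2)² - 83)² = (4² - 83)² = (16 - 83)² = (-67)² = 4489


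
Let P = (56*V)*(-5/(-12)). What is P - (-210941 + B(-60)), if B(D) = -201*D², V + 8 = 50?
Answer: 935521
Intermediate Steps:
V = 42 (V = -8 + 50 = 42)
P = 980 (P = (56*42)*(-5/(-12)) = 2352*(-5*(-1/12)) = 2352*(5/12) = 980)
P - (-210941 + B(-60)) = 980 - (-210941 - 201*(-60)²) = 980 - (-210941 - 201*3600) = 980 - (-210941 - 723600) = 980 - 1*(-934541) = 980 + 934541 = 935521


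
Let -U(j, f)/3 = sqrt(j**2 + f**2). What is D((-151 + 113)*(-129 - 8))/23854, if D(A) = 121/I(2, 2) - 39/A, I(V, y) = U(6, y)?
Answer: -39/124183924 - 121*sqrt(10)/1431240 ≈ -0.00026766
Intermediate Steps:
U(j, f) = -3*sqrt(f**2 + j**2) (U(j, f) = -3*sqrt(j**2 + f**2) = -3*sqrt(f**2 + j**2))
I(V, y) = -3*sqrt(36 + y**2) (I(V, y) = -3*sqrt(y**2 + 6**2) = -3*sqrt(y**2 + 36) = -3*sqrt(36 + y**2))
D(A) = -39/A - 121*sqrt(10)/60 (D(A) = 121/((-3*sqrt(36 + 2**2))) - 39/A = 121/((-3*sqrt(36 + 4))) - 39/A = 121/((-6*sqrt(10))) - 39/A = 121*(-sqrt(10)/60) - 39/A = -121*sqrt(10)/60 - 39/A = -39/A - 121*sqrt(10)/60)
D((-151 + 113)*(-129 - 8))/23854 = (-39*1/((-151 + 113)*(-129 - 8)) - 121*sqrt(10)/60)/23854 = (-39/((-38*(-137))) - 121*sqrt(10)/60)*(1/23854) = (-39/5206 - 121*sqrt(10)/60)*(1/23854) = -39/124183924 - 121*sqrt(10)/1431240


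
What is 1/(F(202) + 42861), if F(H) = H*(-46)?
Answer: 1/33569 ≈ 2.9789e-5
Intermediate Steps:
F(H) = -46*H
1/(F(202) + 42861) = 1/(-46*202 + 42861) = 1/(-9292 + 42861) = 1/33569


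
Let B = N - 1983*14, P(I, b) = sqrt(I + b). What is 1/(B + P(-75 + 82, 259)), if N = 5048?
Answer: -11357/257962765 - sqrt(266)/515925530 ≈ -4.4057e-5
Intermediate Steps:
B = -22714 (B = 5048 - 1983*14 = 5048 - 1*27762 = 5048 - 27762 = -22714)
1/(B + P(-75 + 82, 259)) = 1/(-22714 + sqrt((-75 + 82) + 259)) = 1/(-22714 + sqrt(7 + 259)) = 1/(-22714 + sqrt(266))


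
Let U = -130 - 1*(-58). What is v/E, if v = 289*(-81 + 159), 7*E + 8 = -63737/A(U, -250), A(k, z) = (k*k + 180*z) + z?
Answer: -2107391468/85597 ≈ -24620.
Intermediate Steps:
U = -72 (U = -130 + 58 = -72)
A(k, z) = k² + 181*z (A(k, z) = (k² + 180*z) + z = k² + 181*z)
E = -256791/280462 (E = -8/7 + (-63737/((-72)² + 181*(-250)))/7 = -8/7 + (-63737/(5184 - 45250))/7 = -8/7 + (-63737/(-40066))/7 = -8/7 + (-63737*(-1/40066))/7 = -8/7 + (⅐)*(63737/40066) = -8/7 + 63737/280462 = -256791/280462 ≈ -0.91560)
v = 22542 (v = 289*78 = 22542)
v/E = 22542/(-256791/280462) = 22542*(-280462/256791) = -2107391468/85597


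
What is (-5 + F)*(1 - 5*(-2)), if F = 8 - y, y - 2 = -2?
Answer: 33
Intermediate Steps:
y = 0 (y = 2 - 2 = 0)
F = 8 (F = 8 - 1*0 = 8 + 0 = 8)
(-5 + F)*(1 - 5*(-2)) = (-5 + 8)*(1 - 5*(-2)) = 3*(1 + 10) = 3*11 = 33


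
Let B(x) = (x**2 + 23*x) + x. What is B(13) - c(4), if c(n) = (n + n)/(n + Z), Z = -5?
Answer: 489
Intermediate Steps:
B(x) = x**2 + 24*x
c(n) = 2*n/(-5 + n) (c(n) = (n + n)/(n - 5) = (2*n)/(-5 + n) = 2*n/(-5 + n))
B(13) - c(4) = 13*(24 + 13) - 2*4/(-5 + 4) = 13*37 - 2*4/(-1) = 481 - 2*4*(-1) = 481 - 1*(-8) = 481 + 8 = 489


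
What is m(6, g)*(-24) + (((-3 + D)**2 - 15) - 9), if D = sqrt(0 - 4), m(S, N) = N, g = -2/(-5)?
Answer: -143/5 - 12*I ≈ -28.6 - 12.0*I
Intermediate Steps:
g = 2/5 (g = -2*(-1/5) = 2/5 ≈ 0.40000)
D = 2*I (D = sqrt(-4) = 2*I ≈ 2.0*I)
m(6, g)*(-24) + (((-3 + D)**2 - 15) - 9) = (2/5)*(-24) + (((-3 + 2*I)**2 - 15) - 9) = -48/5 + ((-15 + (-3 + 2*I)**2) - 9) = -48/5 + (-24 + (-3 + 2*I)**2) = -168/5 + (-3 + 2*I)**2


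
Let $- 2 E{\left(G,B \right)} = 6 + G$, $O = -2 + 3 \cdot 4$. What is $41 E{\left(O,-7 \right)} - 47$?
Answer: $-375$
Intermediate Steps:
$O = 10$ ($O = -2 + 12 = 10$)
$E{\left(G,B \right)} = -3 - \frac{G}{2}$ ($E{\left(G,B \right)} = - \frac{6 + G}{2} = -3 - \frac{G}{2}$)
$41 E{\left(O,-7 \right)} - 47 = 41 \left(-3 - 5\right) - 47 = 41 \left(-8\right) - 47 = -328 - 47 = -375$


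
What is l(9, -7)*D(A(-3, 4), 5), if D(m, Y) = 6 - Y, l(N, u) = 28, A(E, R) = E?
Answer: 28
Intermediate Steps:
l(9, -7)*D(A(-3, 4), 5) = 28*(6 - 1*5) = 28*(6 - 5) = 28*1 = 28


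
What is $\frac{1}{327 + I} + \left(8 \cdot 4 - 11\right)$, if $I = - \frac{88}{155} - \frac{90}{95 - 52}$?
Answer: $\frac{45402806}{2161721} \approx 21.003$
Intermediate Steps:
$I = - \frac{17734}{6665}$ ($I = \left(-88\right) \frac{1}{155} - \frac{90}{43} = - \frac{88}{155} - \frac{90}{43} = - \frac{17734}{6665} \approx -2.6608$)
$\frac{1}{327 + I} + \left(8 \cdot 4 - 11\right) = \frac{1}{327 - \frac{17734}{6665}} + \left(8 \cdot 4 - 11\right) = \frac{1}{\frac{2161721}{6665}} + \left(32 - 11\right) = \frac{6665}{2161721} + 21 = \frac{45402806}{2161721}$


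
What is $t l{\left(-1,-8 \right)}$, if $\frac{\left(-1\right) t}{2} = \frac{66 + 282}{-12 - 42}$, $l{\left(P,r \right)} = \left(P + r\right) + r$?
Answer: $- \frac{1972}{9} \approx -219.11$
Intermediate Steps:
$l{\left(P,r \right)} = P + 2 r$
$t = \frac{116}{9}$ ($t = - 2 \frac{66 + 282}{-12 - 42} = - 2 \frac{348}{-54} = - 2 \cdot 348 \left(- \frac{1}{54}\right) = \left(-2\right) \left(- \frac{58}{9}\right) = \frac{116}{9} \approx 12.889$)
$t l{\left(-1,-8 \right)} = \frac{116 \left(-1 + 2 \left(-8\right)\right)}{9} = \frac{116 \left(-1 - 16\right)}{9} = \frac{116}{9} \left(-17\right) = - \frac{1972}{9}$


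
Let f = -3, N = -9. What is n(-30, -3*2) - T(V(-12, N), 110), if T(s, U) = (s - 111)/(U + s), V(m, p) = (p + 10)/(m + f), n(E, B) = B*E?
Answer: 17558/97 ≈ 181.01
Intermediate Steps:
V(m, p) = (10 + p)/(-3 + m) (V(m, p) = (p + 10)/(m - 3) = (10 + p)/(-3 + m))
T(s, U) = (-111 + s)/(U + s)
n(-30, -3*2) - T(V(-12, N), 110) = -3*2*(-30) - (-111 + (10 - 9)/(-3 - 12))/(110 + (10 - 9)/(-3 - 12)) = -6*(-30) - (-111 + 1/(-15))/(110 + 1/(-15)) = 180 - (-111 - 1/15*1)/(110 - 1/15*1) = 180 - (-111 - 1/15)/(110 - 1/15) = 180 - (-1666)/(1649/15*15) = 180 - 15*(-1666)/(1649*15) = 180 - 1*(-98/97) = 180 + 98/97 = 17558/97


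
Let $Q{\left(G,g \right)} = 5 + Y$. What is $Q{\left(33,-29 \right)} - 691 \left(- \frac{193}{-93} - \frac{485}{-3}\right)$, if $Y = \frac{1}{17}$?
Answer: $- \frac{59625106}{527} \approx -1.1314 \cdot 10^{5}$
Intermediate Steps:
$Y = \frac{1}{17} \approx 0.058824$
$Q{\left(G,g \right)} = \frac{86}{17}$ ($Q{\left(G,g \right)} = 5 + \frac{1}{17} = \frac{86}{17}$)
$Q{\left(33,-29 \right)} - 691 \left(- \frac{193}{-93} - \frac{485}{-3}\right) = \frac{86}{17} - 691 \left(- \frac{193}{-93} - \frac{485}{-3}\right) = \frac{86}{17} - 691 \left(\left(-193\right) \left(- \frac{1}{93}\right) - - \frac{485}{3}\right) = \frac{86}{17} - 691 \left(\frac{193}{93} + \frac{485}{3}\right) = \frac{86}{17} - \frac{3507516}{31} = - \frac{59625106}{527}$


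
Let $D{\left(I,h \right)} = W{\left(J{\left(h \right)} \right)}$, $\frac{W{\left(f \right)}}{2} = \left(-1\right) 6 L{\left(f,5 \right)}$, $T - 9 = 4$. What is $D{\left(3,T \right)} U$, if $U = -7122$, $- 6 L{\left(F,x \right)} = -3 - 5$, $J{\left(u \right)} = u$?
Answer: $113952$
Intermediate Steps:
$T = 13$ ($T = 9 + 4 = 13$)
$L{\left(F,x \right)} = \frac{4}{3}$ ($L{\left(F,x \right)} = - \frac{-3 - 5}{6} = \left(- \frac{1}{6}\right) \left(-8\right) = \frac{4}{3}$)
$W{\left(f \right)} = -16$ ($W{\left(f \right)} = 2 \left(-1\right) 6 \cdot \frac{4}{3} = 2 \left(\left(-6\right) \frac{4}{3}\right) = 2 \left(-8\right) = -16$)
$D{\left(I,h \right)} = -16$
$D{\left(3,T \right)} U = \left(-16\right) \left(-7122\right) = 113952$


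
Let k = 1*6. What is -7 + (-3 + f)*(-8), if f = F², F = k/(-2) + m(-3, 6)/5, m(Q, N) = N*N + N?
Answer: -5407/25 ≈ -216.28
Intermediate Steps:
m(Q, N) = N + N² (m(Q, N) = N² + N = N + N²)
k = 6
F = 27/5 (F = 6/(-2) + (6*(1 + 6))/5 = 6*(-½) + (6*7)*(⅕) = -3 + 42*(⅕) = -3 + 42/5 = 27/5 ≈ 5.4000)
f = 729/25 (f = (27/5)² = 729/25 ≈ 29.160)
-7 + (-3 + f)*(-8) = -7 + (-3 + 729/25)*(-8) = -7 + (654/25)*(-8) = -7 - 5232/25 = -5407/25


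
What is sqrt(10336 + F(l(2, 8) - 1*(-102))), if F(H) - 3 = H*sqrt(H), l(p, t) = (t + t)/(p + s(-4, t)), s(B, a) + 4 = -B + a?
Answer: sqrt(258475 + 518*sqrt(2590))/5 ≈ 106.74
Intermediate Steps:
s(B, a) = -4 + a - B (s(B, a) = -4 + (-B + a) = -4 + (a - B) = -4 + a - B)
l(p, t) = 2*t/(p + t) (l(p, t) = (t + t)/(p + (-4 + t - 1*(-4))) = (2*t)/(p + (-4 + t + 4)) = (2*t)/(p + t) = 2*t/(p + t))
F(H) = 3 + H**(3/2) (F(H) = 3 + H*sqrt(H) = 3 + H**(3/2))
sqrt(10336 + F(l(2, 8) - 1*(-102))) = sqrt(10336 + (3 + (2*8/(2 + 8) - 1*(-102))**(3/2))) = sqrt(10336 + (3 + (2*8/10 + 102)**(3/2))) = sqrt(10336 + (3 + (2*8*(1/10) + 102)**(3/2))) = sqrt(10336 + (3 + (8/5 + 102)**(3/2))) = sqrt(10336 + (3 + (518/5)**(3/2))) = sqrt(10336 + (3 + 518*sqrt(2590)/25)) = sqrt(10339 + 518*sqrt(2590)/25)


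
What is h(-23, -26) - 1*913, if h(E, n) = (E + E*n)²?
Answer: 329712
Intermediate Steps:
h(-23, -26) - 1*913 = (-23)²*(1 - 26)² - 1*913 = 529*(-25)² - 913 = 529*625 - 913 = 330625 - 913 = 329712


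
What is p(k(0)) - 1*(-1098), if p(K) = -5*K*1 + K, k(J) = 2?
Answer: 1090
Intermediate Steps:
p(K) = -4*K (p(K) = -5*K + K = -4*K)
p(k(0)) - 1*(-1098) = -4*2 - 1*(-1098) = -8 + 1098 = 1090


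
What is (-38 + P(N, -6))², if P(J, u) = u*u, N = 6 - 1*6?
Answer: 4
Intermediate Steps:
N = 0 (N = 6 - 6 = 0)
P(J, u) = u²
(-38 + P(N, -6))² = (-38 + (-6)²)² = (-38 + 36)² = (-2)² = 4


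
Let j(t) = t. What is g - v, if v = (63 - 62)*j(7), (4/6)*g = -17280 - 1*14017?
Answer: -93905/2 ≈ -46953.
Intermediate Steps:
g = -93891/2 (g = 3*(-17280 - 1*14017)/2 = 3*(-17280 - 14017)/2 = (3/2)*(-31297) = -93891/2 ≈ -46946.)
v = 7 (v = (63 - 62)*7 = 1*7 = 7)
g - v = -93891/2 - 1*7 = -93891/2 - 7 = -93905/2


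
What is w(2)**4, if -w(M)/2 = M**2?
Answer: 4096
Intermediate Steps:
w(M) = -2*M**2
w(2)**4 = (-2*2**2)**4 = (-2*4)**4 = (-8)**4 = 4096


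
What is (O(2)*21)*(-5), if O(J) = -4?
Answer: 420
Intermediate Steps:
(O(2)*21)*(-5) = -4*21*(-5) = -84*(-5) = 420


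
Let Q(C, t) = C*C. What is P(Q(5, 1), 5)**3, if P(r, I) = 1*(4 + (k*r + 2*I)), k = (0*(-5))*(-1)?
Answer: 2744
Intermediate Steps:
k = 0 (k = 0*(-1) = 0)
Q(C, t) = C**2
P(r, I) = 4 + 2*I (P(r, I) = 1*(4 + (0*r + 2*I)) = 1*(4 + (0 + 2*I)) = 1*(4 + 2*I) = 4 + 2*I)
P(Q(5, 1), 5)**3 = (4 + 2*5)**3 = (4 + 10)**3 = 14**3 = 2744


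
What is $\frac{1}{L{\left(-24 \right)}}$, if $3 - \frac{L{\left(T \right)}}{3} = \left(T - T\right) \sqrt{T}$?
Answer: $\frac{1}{9} \approx 0.11111$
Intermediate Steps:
$L{\left(T \right)} = 9$ ($L{\left(T \right)} = 9 - 3 \left(T - T\right) \sqrt{T} = 9 - 3 \cdot 0 \sqrt{T} = 9 - 0 = 9 + 0 = 9$)
$\frac{1}{L{\left(-24 \right)}} = \frac{1}{9}$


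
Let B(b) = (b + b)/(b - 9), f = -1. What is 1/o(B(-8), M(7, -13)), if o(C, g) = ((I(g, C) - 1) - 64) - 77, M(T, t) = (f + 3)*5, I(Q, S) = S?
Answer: -17/2398 ≈ -0.0070892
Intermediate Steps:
B(b) = 2*b/(-9 + b) (B(b) = (2*b)/(-9 + b) = 2*b/(-9 + b))
M(T, t) = 10 (M(T, t) = (-1 + 3)*5 = 2*5 = 10)
o(C, g) = -142 + C (o(C, g) = ((C - 1) - 64) - 77 = ((-1 + C) - 64) - 77 = (-65 + C) - 77 = -142 + C)
1/o(B(-8), M(7, -13)) = 1/(-142 + 2*(-8)/(-9 - 8)) = 1/(-142 + 2*(-8)/(-17)) = 1/(-142 + 2*(-8)*(-1/17)) = 1/(-142 + 16/17) = 1/(-2398/17) = -17/2398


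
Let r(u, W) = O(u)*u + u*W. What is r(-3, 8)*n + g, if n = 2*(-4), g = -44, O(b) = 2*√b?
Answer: 148 + 48*I*√3 ≈ 148.0 + 83.138*I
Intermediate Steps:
n = -8
r(u, W) = 2*u^(3/2) + W*u (r(u, W) = (2*√u)*u + u*W = 2*u^(3/2) + W*u)
r(-3, 8)*n + g = -3*(8 + 2*√(-3))*(-8) - 44 = -3*(8 + 2*(I*√3))*(-8) - 44 = -3*(8 + 2*I*√3)*(-8) - 44 = (-24 - 6*I*√3)*(-8) - 44 = (192 + 48*I*√3) - 44 = 148 + 48*I*√3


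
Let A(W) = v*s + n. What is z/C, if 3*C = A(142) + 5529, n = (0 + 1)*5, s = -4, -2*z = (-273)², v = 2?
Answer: -24843/1228 ≈ -20.230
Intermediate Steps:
z = -74529/2 (z = -½*(-273)² = -½*74529 = -74529/2 ≈ -37265.)
n = 5 (n = 1*5 = 5)
A(W) = -3 (A(W) = 2*(-4) + 5 = -8 + 5 = -3)
C = 1842 (C = (-3 + 5529)/3 = (⅓)*5526 = 1842)
z/C = -74529/2/1842 = -74529/2*1/1842 = -24843/1228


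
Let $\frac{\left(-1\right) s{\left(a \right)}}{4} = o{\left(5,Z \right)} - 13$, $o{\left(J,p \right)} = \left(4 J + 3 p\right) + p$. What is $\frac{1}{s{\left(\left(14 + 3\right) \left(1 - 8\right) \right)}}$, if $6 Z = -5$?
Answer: $- \frac{3}{44} \approx -0.068182$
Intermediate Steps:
$Z = - \frac{5}{6}$ ($Z = \frac{1}{6} \left(-5\right) = - \frac{5}{6} \approx -0.83333$)
$o{\left(J,p \right)} = 4 J + 4 p$ ($o{\left(J,p \right)} = \left(3 p + 4 J\right) + p = 4 J + 4 p$)
$s{\left(a \right)} = - \frac{44}{3}$ ($s{\left(a \right)} = - 4 \left(\left(4 \cdot 5 + 4 \left(- \frac{5}{6}\right)\right) - 13\right) = - 4 \left(\left(20 - \frac{10}{3}\right) - 13\right) = - 4 \left(\frac{50}{3} - 13\right) = \left(-4\right) \frac{11}{3} = - \frac{44}{3}$)
$\frac{1}{s{\left(\left(14 + 3\right) \left(1 - 8\right) \right)}} = \frac{1}{- \frac{44}{3}} = - \frac{3}{44}$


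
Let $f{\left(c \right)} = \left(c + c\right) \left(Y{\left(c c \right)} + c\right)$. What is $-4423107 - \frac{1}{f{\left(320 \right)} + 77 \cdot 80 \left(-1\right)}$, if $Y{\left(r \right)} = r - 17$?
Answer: $- \frac{290703222922321}{65723760} \approx -4.4231 \cdot 10^{6}$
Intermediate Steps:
$Y{\left(r \right)} = -17 + r$
$f{\left(c \right)} = 2 c \left(-17 + c + c^{2}\right)$ ($f{\left(c \right)} = \left(c + c\right) \left(\left(-17 + c c\right) + c\right) = 2 c \left(\left(-17 + c^{2}\right) + c\right) = 2 c \left(-17 + c + c^{2}\right)$)
$-4423107 - \frac{1}{f{\left(320 \right)} + 77 \cdot 80 \left(-1\right)} = -4423107 - \frac{1}{2 \cdot 320 \left(-17 + 320 + 320^{2}\right) + 77 \cdot 80 \left(-1\right)} = -4423107 - \frac{1}{2 \cdot 320 \left(-17 + 320 + 102400\right) + 6160 \left(-1\right)} = -4423107 - \frac{1}{2 \cdot 320 \cdot 102703 - 6160} = -4423107 - \frac{1}{65729920 - 6160} = -4423107 - \frac{1}{65723760} = - \frac{290703222922321}{65723760}$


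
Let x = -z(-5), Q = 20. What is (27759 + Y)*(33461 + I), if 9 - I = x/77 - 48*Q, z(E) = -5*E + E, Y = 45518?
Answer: 194266853010/77 ≈ 2.5229e+9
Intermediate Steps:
z(E) = -4*E
x = -20 (x = -(-4)*(-5) = -1*20 = -20)
I = 74633/77 (I = 9 - (-20/77 - 48*20) = 9 - (-20*1/77 - 960) = 9 - (-20/77 - 960) = 9 - 1*(-73940/77) = 9 + 73940/77 = 74633/77 ≈ 969.26)
(27759 + Y)*(33461 + I) = (27759 + 45518)*(33461 + 74633/77) = 73277*(2651130/77) = 194266853010/77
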